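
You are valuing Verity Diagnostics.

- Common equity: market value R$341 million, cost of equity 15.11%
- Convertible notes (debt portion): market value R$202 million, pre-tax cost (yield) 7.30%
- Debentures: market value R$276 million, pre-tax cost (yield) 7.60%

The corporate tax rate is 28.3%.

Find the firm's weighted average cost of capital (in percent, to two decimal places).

Total capital V = 341 + 202 + 276 = 819.
Equity: weight = 341/819 = 0.4164; cost = 15.11%.
Convertible notes (debt portion): weight = 202/819 = 0.2466; after-tax cost = 7.3% × (1 − 28.3%) = 5.2341%.
Debentures: weight = 276/819 = 0.3370; after-tax cost = 7.6% × (1 − 28.3%) = 5.4492%.
WACC = 0.4164 × 15.1100% + 0.2466 × 5.2341% + 0.3370 × 5.4492% = 9.4185%.

9.42%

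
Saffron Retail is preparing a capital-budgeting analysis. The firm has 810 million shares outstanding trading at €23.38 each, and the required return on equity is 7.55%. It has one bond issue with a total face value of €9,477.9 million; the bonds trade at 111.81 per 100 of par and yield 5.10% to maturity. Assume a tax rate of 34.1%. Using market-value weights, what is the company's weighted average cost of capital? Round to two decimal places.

Market value of equity E = 23.38 × 810m = 18937.8m. Market value of debt D = 9477.9m × 111.81/100 = 10597.23999m.
Total capital V = 18937.8 + 10597.23999 = 29535.03999.
Equity: weight = 18937.8/29535.03999 = 0.6412; cost = 7.55%.
Bonds outstanding: weight = 10597.23999/29535.03999 = 0.3588; after-tax cost = 5.1% × (1 − 34.1%) = 3.3609%.
WACC = 0.6412 × 7.5500% + 0.3588 × 3.3609% = 6.0469%.

6.05%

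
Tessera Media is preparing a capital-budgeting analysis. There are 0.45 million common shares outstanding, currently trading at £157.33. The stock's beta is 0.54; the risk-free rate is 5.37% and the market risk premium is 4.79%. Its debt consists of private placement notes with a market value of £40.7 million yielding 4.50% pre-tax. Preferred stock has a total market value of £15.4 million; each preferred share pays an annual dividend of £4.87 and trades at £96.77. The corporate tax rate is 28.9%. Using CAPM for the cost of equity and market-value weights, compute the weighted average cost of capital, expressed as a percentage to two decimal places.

6.08%

Cost of equity via CAPM: Re = 5.37% + 0.54 × 4.79% = 7.9566%.
Cost of preferred: Rp = 4.87 / 96.77 = 5.0326%.
Market value of equity E = 157.33 × 0.45m = 70.7985m.
Total capital V = 70.7985 + 15.4 + 40.7 = 126.8985.
Equity: weight = 70.7985/126.8985 = 0.5579; cost = 7.9566%.
Preferred: weight = 15.4/126.8985 = 0.1214; cost = 5.0326%.
Private placement notes: weight = 40.7/126.8985 = 0.3207; after-tax cost = 4.5% × (1 − 28.9%) = 3.1995%.
WACC = 0.5579 × 7.9566% + 0.1214 × 5.0326% + 0.3207 × 3.1995% = 6.0760%.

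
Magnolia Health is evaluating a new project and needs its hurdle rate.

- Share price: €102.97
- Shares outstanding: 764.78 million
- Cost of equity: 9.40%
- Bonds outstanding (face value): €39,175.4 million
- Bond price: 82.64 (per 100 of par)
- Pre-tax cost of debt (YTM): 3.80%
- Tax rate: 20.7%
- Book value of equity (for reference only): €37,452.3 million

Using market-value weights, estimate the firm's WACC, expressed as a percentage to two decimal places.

7.54%

Market value of equity E = 102.97 × 764.78m = 78749.3966m. Market value of debt D = 39175.4m × 82.64/100 = 32374.55056m.
Total capital V = 78749.3966 + 32374.55056 = 111123.94716.
Equity: weight = 78749.3966/111123.94716 = 0.7087; cost = 9.4%.
Bonds outstanding: weight = 32374.55056/111123.94716 = 0.2913; after-tax cost = 3.8% × (1 − 20.7%) = 3.0134%.
WACC = 0.7087 × 9.4000% + 0.2913 × 3.0134% = 7.5393%.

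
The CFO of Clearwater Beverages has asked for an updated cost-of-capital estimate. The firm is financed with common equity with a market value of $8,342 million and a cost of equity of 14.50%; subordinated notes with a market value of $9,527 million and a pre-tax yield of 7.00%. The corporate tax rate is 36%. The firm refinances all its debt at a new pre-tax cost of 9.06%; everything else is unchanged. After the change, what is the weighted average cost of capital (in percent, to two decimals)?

After the change:
Total capital V = 8342 + 9527 = 17869.
Equity: weight = 8342/17869 = 0.4668; cost = 14.5%.
Subordinated notes: weight = 9527/17869 = 0.5332; after-tax cost = 9.06% × (1 − 36%) = 5.7984%.
WACC = 0.4668 × 14.5000% + 0.5332 × 5.7984% = 9.8607%.

9.86%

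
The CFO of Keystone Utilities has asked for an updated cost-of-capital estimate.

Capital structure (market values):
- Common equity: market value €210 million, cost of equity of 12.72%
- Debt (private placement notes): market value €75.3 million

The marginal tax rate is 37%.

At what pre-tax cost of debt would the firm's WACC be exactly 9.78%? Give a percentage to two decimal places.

Total capital V = 210 + 75.3 = 285.3.
Equity weight = 210/285.3 = 0.7361.
Private placement notes weight = 75.3/285.3 = 0.2639.
Equity contribution = 0.7361 × 12.72% = 9.3628%.
Remaining for debt = 9.78% − 9.3628% = 0.4172%.
Rd × (1 − 37%) × 0.2639 = 0.4172%  ⇒  Rd = 2.5092%.

2.51%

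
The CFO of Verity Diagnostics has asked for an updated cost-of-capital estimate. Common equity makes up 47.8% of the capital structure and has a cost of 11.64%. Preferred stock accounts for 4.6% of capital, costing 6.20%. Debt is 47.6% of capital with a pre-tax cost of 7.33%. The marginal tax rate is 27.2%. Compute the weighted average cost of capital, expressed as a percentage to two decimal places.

8.39%

After-tax cost of debt = 7.33% × (1 − 27.2%) = 5.3362%.
WACC = 0.478 × 11.6400% + 0.046 × 6.2000% + 0.476 × 5.3362% = 8.3892%.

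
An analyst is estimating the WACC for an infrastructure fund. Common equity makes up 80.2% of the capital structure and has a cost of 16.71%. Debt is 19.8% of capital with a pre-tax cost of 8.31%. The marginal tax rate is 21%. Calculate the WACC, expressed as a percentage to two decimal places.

14.70%

After-tax cost of debt = 8.31% × (1 − 21%) = 6.5649%.
WACC = 0.802 × 16.7100% + 0.198 × 6.5649% = 14.7013%.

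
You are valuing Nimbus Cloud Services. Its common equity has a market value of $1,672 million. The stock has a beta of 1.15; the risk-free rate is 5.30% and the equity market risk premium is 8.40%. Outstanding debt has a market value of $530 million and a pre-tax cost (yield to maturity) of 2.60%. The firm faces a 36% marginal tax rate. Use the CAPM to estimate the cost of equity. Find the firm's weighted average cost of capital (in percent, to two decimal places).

Cost of equity via CAPM: Re = 5.3% + 1.15 × 8.4% = 14.9600%.
Total capital V = 1672 + 530 = 2202.
Equity: weight = 1672/2202 = 0.7593; cost = 14.96%.
Debt: weight = 530/2202 = 0.2407; after-tax cost = 2.6% × (1 − 36%) = 1.6640%.
WACC = 0.7593 × 14.9600% + 0.2407 × 1.6640% = 11.7598%.

11.76%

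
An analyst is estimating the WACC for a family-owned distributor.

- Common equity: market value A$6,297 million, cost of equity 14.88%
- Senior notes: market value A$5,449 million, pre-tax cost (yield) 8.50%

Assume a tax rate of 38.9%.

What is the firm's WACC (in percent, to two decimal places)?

10.39%

Total capital V = 6297 + 5449 = 11746.
Equity: weight = 6297/11746 = 0.5361; cost = 14.88%.
Senior notes: weight = 5449/11746 = 0.4639; after-tax cost = 8.5% × (1 − 38.9%) = 5.1935%.
WACC = 0.5361 × 14.8800% + 0.4639 × 5.1935% = 10.3864%.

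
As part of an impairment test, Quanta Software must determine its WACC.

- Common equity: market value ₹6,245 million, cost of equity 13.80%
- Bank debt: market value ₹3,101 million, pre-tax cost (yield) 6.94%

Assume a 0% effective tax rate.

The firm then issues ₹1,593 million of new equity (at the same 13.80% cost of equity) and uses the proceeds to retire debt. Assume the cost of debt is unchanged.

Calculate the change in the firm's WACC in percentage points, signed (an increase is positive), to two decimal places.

+1.17 pp

Current WACC:
Total capital V = 6245 + 3101 = 9346.
Equity: weight = 6245/9346 = 0.6682; cost = 13.8%.
Bank debt: weight = 3101/9346 = 0.3318; after-tax cost = 6.94% × (1 − 0%) = 6.9400%.
WACC = 0.6682 × 13.8000% + 0.3318 × 6.9400% = 11.5239%.
After the change:
Total capital V = 7838 + 1508 = 9346.
Equity: weight = 7838/9346 = 0.8386; cost = 13.8%.
Bank debt: weight = 1508/9346 = 0.1614; after-tax cost = 6.94% × (1 − 0%) = 6.9400%.
WACC = 0.8386 × 13.8000% + 0.1614 × 6.9400% = 12.6931%.
Change in WACC = 12.6931% − 11.5239% = 1.1693 pp.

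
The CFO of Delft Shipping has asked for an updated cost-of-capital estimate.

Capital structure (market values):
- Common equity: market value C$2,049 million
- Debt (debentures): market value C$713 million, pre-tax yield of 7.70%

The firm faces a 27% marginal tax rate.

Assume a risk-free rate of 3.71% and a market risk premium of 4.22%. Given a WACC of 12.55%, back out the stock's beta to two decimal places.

2.67

Total capital V = 2049 + 713 = 2762.
Equity weight = 2049/2762 = 0.7419.
Debentures weight = 713/2762 = 0.2581.
Debt contribution = 0.2581 × 7.7% × (1 − 27%) = 1.4510%.
Required equity contribution = 12.55% − 1.4510% = 11.0990%  ⇒  Re = 14.9611%.
CAPM: 14.9611% = 3.71% + β × 4.22%  ⇒  β = 2.6661.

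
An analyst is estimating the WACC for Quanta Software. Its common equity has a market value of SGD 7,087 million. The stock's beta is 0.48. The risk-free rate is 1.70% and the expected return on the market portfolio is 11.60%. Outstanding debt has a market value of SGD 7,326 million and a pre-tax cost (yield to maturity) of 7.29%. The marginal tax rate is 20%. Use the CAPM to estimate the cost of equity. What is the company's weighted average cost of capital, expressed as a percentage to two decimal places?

6.14%

Market risk premium = 11.6% − 1.7% = 9.9%.
Cost of equity via CAPM: Re = 1.7% + 0.48 × 9.9% = 6.4520%.
Total capital V = 7087 + 7326 = 14413.
Equity: weight = 7087/14413 = 0.4917; cost = 6.452%.
Debt: weight = 7326/14413 = 0.5083; after-tax cost = 7.29% × (1 − 20%) = 5.8320%.
WACC = 0.4917 × 6.4520% + 0.5083 × 5.8320% = 6.1369%.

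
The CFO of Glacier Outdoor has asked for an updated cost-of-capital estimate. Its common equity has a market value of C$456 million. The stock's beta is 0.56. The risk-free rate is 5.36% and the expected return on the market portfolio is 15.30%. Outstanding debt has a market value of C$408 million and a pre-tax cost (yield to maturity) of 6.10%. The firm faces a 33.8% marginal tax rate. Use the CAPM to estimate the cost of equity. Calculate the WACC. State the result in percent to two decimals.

Market risk premium = 15.3% − 5.36% = 9.94%.
Cost of equity via CAPM: Re = 5.36% + 0.56 × 9.94% = 10.9264%.
Total capital V = 456 + 408 = 864.
Equity: weight = 456/864 = 0.5278; cost = 10.9264%.
Debt: weight = 408/864 = 0.4722; after-tax cost = 6.1% × (1 − 33.8%) = 4.0382%.
WACC = 0.5278 × 10.9264% + 0.4722 × 4.0382% = 7.6736%.

7.67%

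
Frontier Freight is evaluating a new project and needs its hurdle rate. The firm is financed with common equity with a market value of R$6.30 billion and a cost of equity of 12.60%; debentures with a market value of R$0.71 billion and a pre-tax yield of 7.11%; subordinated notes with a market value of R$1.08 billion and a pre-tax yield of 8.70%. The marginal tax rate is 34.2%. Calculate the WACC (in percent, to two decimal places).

10.99%

Total capital V = 6.3 + 0.71 + 1.08 = 8.09.
Equity: weight = 6.3/8.09 = 0.7787; cost = 12.6%.
Debentures: weight = 0.71/8.09 = 0.0878; after-tax cost = 7.11% × (1 − 34.2%) = 4.6784%.
Subordinated notes: weight = 1.08/8.09 = 0.1335; after-tax cost = 8.7% × (1 − 34.2%) = 5.7246%.
WACC = 0.7787 × 12.6000% + 0.0878 × 4.6784% + 0.1335 × 5.7246% = 10.9869%.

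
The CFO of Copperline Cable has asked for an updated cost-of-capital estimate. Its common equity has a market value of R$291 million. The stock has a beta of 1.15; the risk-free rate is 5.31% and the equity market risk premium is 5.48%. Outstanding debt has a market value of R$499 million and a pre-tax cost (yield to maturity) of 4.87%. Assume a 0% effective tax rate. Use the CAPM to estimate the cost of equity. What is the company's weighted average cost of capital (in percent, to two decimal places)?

7.35%

Cost of equity via CAPM: Re = 5.31% + 1.15 × 5.48% = 11.6120%.
Total capital V = 291 + 499 = 790.
Equity: weight = 291/790 = 0.3684; cost = 11.612%.
Debt: weight = 499/790 = 0.6316; after-tax cost = 4.87% × (1 − 0%) = 4.8700%.
WACC = 0.3684 × 11.6120% + 0.6316 × 4.8700% = 7.3534%.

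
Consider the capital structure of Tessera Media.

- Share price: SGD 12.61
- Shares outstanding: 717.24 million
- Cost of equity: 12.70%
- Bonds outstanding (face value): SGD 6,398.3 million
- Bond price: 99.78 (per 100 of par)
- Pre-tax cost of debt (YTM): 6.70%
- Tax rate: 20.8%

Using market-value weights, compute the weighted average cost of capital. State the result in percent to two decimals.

Market value of equity E = 12.61 × 717.24m = 9044.3964m. Market value of debt D = 6398.3m × 99.78/100 = 6384.22374m.
Total capital V = 9044.3964 + 6384.22374 = 15428.62014.
Equity: weight = 9044.3964/15428.62014 = 0.5862; cost = 12.7%.
Bonds outstanding: weight = 6384.22374/15428.62014 = 0.4138; after-tax cost = 6.7% × (1 − 20.8%) = 5.3064%.
WACC = 0.5862 × 12.7000% + 0.4138 × 5.3064% = 9.6406%.

9.64%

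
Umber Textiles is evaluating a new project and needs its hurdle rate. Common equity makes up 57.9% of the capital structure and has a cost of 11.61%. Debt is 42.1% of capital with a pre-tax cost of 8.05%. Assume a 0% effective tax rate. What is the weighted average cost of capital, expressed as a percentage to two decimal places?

After-tax cost of debt = 8.05% × (1 − 0%) = 8.0500%.
WACC = 0.579 × 11.6100% + 0.421 × 8.0500% = 10.1112%.

10.11%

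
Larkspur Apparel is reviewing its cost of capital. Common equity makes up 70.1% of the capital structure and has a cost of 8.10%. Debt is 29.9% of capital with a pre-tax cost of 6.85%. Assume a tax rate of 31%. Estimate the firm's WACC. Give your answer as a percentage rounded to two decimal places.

After-tax cost of debt = 6.85% × (1 − 31%) = 4.7265%.
WACC = 0.701 × 8.1000% + 0.299 × 4.7265% = 7.0913%.

7.09%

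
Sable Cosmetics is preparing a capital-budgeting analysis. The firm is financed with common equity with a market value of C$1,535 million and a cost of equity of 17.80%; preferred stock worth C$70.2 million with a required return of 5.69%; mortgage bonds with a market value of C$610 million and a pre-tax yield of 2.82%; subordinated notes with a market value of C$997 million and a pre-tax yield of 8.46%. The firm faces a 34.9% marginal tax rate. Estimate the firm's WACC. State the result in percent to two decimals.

Total capital V = 1535 + 70.2 + 610 + 997 = 3212.2.
Equity: weight = 1535/3212.2 = 0.4779; cost = 17.8%.
Preferred: weight = 70.2/3212.2 = 0.0219; cost = 5.69%.
Mortgage bonds: weight = 610/3212.2 = 0.1899; after-tax cost = 2.82% × (1 − 34.9%) = 1.8358%.
Subordinated notes: weight = 997/3212.2 = 0.3104; after-tax cost = 8.46% × (1 − 34.9%) = 5.5075%.
WACC = 0.4779 × 17.8000% + 0.0219 × 5.6900% + 0.1899 × 1.8358% + 0.3104 × 5.5075% = 10.6884%.

10.69%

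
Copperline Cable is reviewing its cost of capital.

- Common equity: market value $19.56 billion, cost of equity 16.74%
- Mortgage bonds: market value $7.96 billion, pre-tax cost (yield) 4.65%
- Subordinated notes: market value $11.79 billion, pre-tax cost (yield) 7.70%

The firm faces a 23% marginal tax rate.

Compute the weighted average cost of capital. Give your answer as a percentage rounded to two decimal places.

10.83%

Total capital V = 19.56 + 7.96 + 11.79 = 39.31.
Equity: weight = 19.56/39.31 = 0.4976; cost = 16.74%.
Mortgage bonds: weight = 7.96/39.31 = 0.2025; after-tax cost = 4.65% × (1 − 23%) = 3.5805%.
Subordinated notes: weight = 11.79/39.31 = 0.2999; after-tax cost = 7.7% × (1 − 23%) = 5.9290%.
WACC = 0.4976 × 16.7400% + 0.2025 × 3.5805% + 0.2999 × 5.9290% = 10.8328%.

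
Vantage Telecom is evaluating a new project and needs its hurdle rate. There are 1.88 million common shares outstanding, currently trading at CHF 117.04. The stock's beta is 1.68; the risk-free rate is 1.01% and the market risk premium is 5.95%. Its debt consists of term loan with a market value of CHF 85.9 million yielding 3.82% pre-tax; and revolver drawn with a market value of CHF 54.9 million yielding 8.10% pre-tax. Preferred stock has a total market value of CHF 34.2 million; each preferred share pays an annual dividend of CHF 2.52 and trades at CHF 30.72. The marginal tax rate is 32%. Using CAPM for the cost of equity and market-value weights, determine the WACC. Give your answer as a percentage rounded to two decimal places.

8.17%

Cost of equity via CAPM: Re = 1.01% + 1.68 × 5.95% = 11.0060%.
Cost of preferred: Rp = 2.52 / 30.72 = 8.2031%.
Market value of equity E = 117.04 × 1.88m = 220.0352m.
Total capital V = 220.0352 + 34.2 + 85.9 + 54.9 = 395.0352.
Equity: weight = 220.0352/395.0352 = 0.5570; cost = 11.006%.
Preferred: weight = 34.2/395.0352 = 0.0866; cost = 8.2031%.
Term loan: weight = 85.9/395.0352 = 0.2174; after-tax cost = 3.82% × (1 − 32%) = 2.5976%.
Revolver drawn: weight = 54.9/395.0352 = 0.1390; after-tax cost = 8.1% × (1 − 32%) = 5.5080%.
WACC = 0.5570 × 11.0060% + 0.0866 × 8.2031% + 0.2174 × 2.5976% + 0.1390 × 5.5080% = 8.1709%.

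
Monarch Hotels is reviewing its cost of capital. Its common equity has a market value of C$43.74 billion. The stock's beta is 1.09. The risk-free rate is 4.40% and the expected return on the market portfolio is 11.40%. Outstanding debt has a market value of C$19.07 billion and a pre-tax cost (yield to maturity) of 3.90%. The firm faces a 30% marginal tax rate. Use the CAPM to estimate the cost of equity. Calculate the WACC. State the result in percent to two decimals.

9.21%

Market risk premium = 11.4% − 4.4% = 7.0%.
Cost of equity via CAPM: Re = 4.4% + 1.09 × 7.0% = 12.0300%.
Total capital V = 43.74 + 19.07 = 62.81.
Equity: weight = 43.74/62.81 = 0.6964; cost = 12.03%.
Debt: weight = 19.07/62.81 = 0.3036; after-tax cost = 3.9% × (1 − 30%) = 2.7300%.
WACC = 0.6964 × 12.0300% + 0.3036 × 2.7300% = 9.2064%.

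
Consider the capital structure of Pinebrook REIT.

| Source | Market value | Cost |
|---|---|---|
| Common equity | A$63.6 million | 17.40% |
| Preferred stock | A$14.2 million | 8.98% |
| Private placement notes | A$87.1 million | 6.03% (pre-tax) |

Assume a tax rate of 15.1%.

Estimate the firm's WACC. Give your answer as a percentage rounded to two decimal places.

10.19%

Total capital V = 63.6 + 14.2 + 87.1 = 164.9.
Equity: weight = 63.6/164.9 = 0.3857; cost = 17.4%.
Preferred: weight = 14.2/164.9 = 0.0861; cost = 8.98%.
Private placement notes: weight = 87.1/164.9 = 0.5282; after-tax cost = 6.03% × (1 − 15.1%) = 5.1195%.
WACC = 0.3857 × 17.4000% + 0.0861 × 8.9800% + 0.5282 × 5.1195% = 10.1884%.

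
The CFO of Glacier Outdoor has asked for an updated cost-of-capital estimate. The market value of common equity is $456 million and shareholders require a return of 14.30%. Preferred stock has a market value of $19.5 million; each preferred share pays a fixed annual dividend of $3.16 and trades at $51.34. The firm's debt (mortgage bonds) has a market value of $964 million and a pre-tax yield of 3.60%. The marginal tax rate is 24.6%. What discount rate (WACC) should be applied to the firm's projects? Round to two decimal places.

6.43%

Cost of preferred: Rp = 3.16 / 51.34 = 6.1550%.
Total capital V = 456 + 19.5 + 964 = 1439.5.
Equity: weight = 456/1439.5 = 0.3168; cost = 14.3%.
Preferred: weight = 19.5/1439.5 = 0.0135; cost = 6.155%.
Mortgage bonds: weight = 964/1439.5 = 0.6697; after-tax cost = 3.6% × (1 − 24.6%) = 2.7144%.
WACC = 0.3168 × 14.3000% + 0.0135 × 6.1550% + 0.6697 × 2.7144% = 6.4311%.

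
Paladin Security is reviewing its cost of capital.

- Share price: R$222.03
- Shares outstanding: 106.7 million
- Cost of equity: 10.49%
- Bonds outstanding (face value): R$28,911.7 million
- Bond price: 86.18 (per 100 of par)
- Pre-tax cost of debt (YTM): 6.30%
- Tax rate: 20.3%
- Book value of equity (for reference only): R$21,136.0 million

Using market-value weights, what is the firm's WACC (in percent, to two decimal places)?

Market value of equity E = 222.03 × 106.7m = 23690.601m. Market value of debt D = 28911.7m × 86.18/100 = 24916.10306m.
Total capital V = 23690.601 + 24916.10306 = 48606.70406.
Equity: weight = 23690.601/48606.70406 = 0.4874; cost = 10.49%.
Bonds outstanding: weight = 24916.10306/48606.70406 = 0.5126; after-tax cost = 6.3% × (1 − 20.3%) = 5.0211%.
WACC = 0.4874 × 10.4900% + 0.5126 × 5.0211% = 7.6866%.

7.69%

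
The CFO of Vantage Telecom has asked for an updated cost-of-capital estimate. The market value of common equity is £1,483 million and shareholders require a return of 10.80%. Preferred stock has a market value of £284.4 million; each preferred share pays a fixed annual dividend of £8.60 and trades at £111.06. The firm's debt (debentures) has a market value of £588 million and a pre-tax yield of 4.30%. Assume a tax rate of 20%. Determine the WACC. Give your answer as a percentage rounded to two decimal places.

Cost of preferred: Rp = 8.6 / 111.06 = 7.7436%.
Total capital V = 1483 + 284.4 + 588 = 2355.4.
Equity: weight = 1483/2355.4 = 0.6296; cost = 10.8%.
Preferred: weight = 284.4/2355.4 = 0.1207; cost = 7.7436%.
Debentures: weight = 588/2355.4 = 0.2496; after-tax cost = 4.3% × (1 − 20%) = 3.4400%.
WACC = 0.6296 × 10.8000% + 0.1207 × 7.7436% + 0.2496 × 3.4400% = 8.5936%.

8.59%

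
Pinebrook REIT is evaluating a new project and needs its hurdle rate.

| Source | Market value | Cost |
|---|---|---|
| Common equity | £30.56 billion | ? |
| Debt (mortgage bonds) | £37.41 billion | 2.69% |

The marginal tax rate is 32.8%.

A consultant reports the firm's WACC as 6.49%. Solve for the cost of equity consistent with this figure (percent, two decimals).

Total capital V = 30.56 + 37.41 = 67.97.
Equity weight = 30.56/67.97 = 0.4496.
Mortgage bonds weight = 37.41/67.97 = 0.5504.
Debt contribution = 0.5504 × 2.69% × (1 − 32.8%) = 0.9949%.
Required equity contribution = 6.49% − 0.9949% = 5.4951%.
Re = 5.4951% / 0.4496 = 12.2219%.

12.22%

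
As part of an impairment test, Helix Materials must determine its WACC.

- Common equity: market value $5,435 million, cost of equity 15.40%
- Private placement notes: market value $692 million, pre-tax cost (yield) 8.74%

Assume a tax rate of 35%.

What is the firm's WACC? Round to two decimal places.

14.30%

Total capital V = 5435 + 692 = 6127.
Equity: weight = 5435/6127 = 0.8871; cost = 15.4%.
Private placement notes: weight = 692/6127 = 0.1129; after-tax cost = 8.74% × (1 − 35%) = 5.6810%.
WACC = 0.8871 × 15.4000% + 0.1129 × 5.6810% = 14.3023%.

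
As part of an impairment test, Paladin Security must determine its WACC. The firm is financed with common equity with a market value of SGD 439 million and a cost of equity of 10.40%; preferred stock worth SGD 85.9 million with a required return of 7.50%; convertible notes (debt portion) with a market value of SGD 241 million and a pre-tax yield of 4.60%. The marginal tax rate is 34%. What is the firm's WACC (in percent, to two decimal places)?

7.76%

Total capital V = 439 + 85.9 + 241 = 765.9.
Equity: weight = 439/765.9 = 0.5732; cost = 10.4%.
Preferred: weight = 85.9/765.9 = 0.1122; cost = 7.5%.
Convertible notes (debt portion): weight = 241/765.9 = 0.3147; after-tax cost = 4.6% × (1 − 34%) = 3.0360%.
WACC = 0.5732 × 10.4000% + 0.1122 × 7.5000% + 0.3147 × 3.0360% = 7.7576%.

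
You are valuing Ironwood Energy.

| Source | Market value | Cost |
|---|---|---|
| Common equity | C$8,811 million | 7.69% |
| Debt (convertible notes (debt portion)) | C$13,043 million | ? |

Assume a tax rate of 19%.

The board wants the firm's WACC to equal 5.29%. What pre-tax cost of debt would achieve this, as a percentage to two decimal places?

Total capital V = 8811 + 13043 = 21854.
Equity weight = 8811/21854 = 0.4032.
Convertible notes (debt portion) weight = 13043/21854 = 0.5968.
Equity contribution = 0.4032 × 7.69% = 3.1004%.
Remaining for debt = 5.29% − 3.1004% = 2.1896%.
Rd × (1 − 19%) × 0.5968 = 2.1896%  ⇒  Rd = 4.5293%.

4.53%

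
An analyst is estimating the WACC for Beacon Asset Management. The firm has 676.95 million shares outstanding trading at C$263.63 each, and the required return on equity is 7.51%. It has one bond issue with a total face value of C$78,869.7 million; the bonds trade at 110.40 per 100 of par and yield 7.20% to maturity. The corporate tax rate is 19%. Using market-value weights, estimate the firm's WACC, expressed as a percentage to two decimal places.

6.96%

Market value of equity E = 263.63 × 676.95m = 178464.3285m. Market value of debt D = 78869.7m × 110.4/100 = 87072.1488m.
Total capital V = 178464.3285 + 87072.1488 = 265536.4773.
Equity: weight = 178464.3285/265536.4773 = 0.6721; cost = 7.51%.
Bonds outstanding: weight = 87072.1488/265536.4773 = 0.3279; after-tax cost = 7.2% × (1 − 19%) = 5.8320%.
WACC = 0.6721 × 7.5100% + 0.3279 × 5.8320% = 6.9598%.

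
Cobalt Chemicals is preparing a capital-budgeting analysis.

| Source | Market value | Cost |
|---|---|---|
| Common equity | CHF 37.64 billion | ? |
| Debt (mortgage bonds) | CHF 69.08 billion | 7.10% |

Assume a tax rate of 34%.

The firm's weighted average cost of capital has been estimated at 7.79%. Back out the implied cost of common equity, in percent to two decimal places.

Total capital V = 37.64 + 69.08 = 106.72.
Equity weight = 37.64/106.72 = 0.3527.
Mortgage bonds weight = 69.08/106.72 = 0.6473.
Debt contribution = 0.6473 × 7.1% × (1 − 34%) = 3.0333%.
Required equity contribution = 7.79% − 3.0333% = 4.7567%.
Re = 4.7567% / 0.3527 = 13.4867%.

13.49%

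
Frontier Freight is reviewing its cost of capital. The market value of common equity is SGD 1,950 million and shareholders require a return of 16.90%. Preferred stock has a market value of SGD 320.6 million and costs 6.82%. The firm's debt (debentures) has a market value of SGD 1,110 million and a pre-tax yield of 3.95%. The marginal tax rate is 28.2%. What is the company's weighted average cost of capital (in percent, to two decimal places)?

Total capital V = 1950 + 320.6 + 1110 = 3380.6.
Equity: weight = 1950/3380.6 = 0.5768; cost = 16.9%.
Preferred: weight = 320.6/3380.6 = 0.0948; cost = 6.82%.
Debentures: weight = 1110/3380.6 = 0.3283; after-tax cost = 3.95% × (1 − 28.2%) = 2.8361%.
WACC = 0.5768 × 16.9000% + 0.0948 × 6.8200% + 0.3283 × 2.8361% = 11.3263%.

11.33%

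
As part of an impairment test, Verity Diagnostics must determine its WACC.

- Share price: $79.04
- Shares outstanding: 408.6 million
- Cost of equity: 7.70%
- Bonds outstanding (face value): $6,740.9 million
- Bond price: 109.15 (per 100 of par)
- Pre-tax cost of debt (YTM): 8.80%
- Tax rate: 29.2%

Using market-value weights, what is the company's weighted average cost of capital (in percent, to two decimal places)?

Market value of equity E = 79.04 × 408.6m = 32295.744m. Market value of debt D = 6740.9m × 109.15/100 = 7357.69235m.
Total capital V = 32295.744 + 7357.69235 = 39653.43635.
Equity: weight = 32295.744/39653.43635 = 0.8145; cost = 7.7%.
Bonds outstanding: weight = 7357.69235/39653.43635 = 0.1855; after-tax cost = 8.8% × (1 − 29.2%) = 6.2304%.
WACC = 0.8145 × 7.7000% + 0.1855 × 6.2304% = 7.4273%.

7.43%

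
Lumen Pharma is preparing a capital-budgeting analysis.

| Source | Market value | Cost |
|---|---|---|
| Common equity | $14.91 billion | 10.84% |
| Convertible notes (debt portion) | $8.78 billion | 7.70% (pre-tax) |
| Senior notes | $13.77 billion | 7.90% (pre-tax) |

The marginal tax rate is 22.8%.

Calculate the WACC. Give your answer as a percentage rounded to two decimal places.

Total capital V = 14.91 + 8.78 + 13.77 = 37.46.
Equity: weight = 14.91/37.46 = 0.3980; cost = 10.84%.
Convertible notes (debt portion): weight = 8.78/37.46 = 0.2344; after-tax cost = 7.7% × (1 − 22.8%) = 5.9444%.
Senior notes: weight = 13.77/37.46 = 0.3676; after-tax cost = 7.9% × (1 − 22.8%) = 6.0988%.
WACC = 0.3980 × 10.8400% + 0.2344 × 5.9444% + 0.3676 × 6.0988% = 7.9497%.

7.95%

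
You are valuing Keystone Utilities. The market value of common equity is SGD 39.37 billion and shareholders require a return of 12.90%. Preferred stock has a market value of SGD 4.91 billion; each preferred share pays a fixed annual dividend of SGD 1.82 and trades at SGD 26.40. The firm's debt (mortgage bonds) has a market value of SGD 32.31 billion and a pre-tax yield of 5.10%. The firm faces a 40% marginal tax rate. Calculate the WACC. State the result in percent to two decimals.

Cost of preferred: Rp = 1.82 / 26.4 = 6.8939%.
Total capital V = 39.37 + 4.91 + 32.31 = 76.59.
Equity: weight = 39.37/76.59 = 0.5140; cost = 12.9%.
Preferred: weight = 4.91/76.59 = 0.0641; cost = 6.8939%.
Mortgage bonds: weight = 32.31/76.59 = 0.4219; after-tax cost = 5.1% × (1 − 40%) = 3.0600%.
WACC = 0.5140 × 12.9000% + 0.0641 × 6.8939% + 0.4219 × 3.0600% = 8.3639%.

8.36%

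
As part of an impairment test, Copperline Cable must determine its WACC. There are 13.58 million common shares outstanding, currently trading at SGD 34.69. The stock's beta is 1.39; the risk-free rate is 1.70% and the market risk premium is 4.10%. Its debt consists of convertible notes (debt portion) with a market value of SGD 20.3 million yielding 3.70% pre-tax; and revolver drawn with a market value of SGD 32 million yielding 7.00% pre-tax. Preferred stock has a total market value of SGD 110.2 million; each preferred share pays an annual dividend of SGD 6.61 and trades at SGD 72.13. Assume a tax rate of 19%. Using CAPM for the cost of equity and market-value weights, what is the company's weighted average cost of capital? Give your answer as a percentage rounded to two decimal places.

7.48%

Cost of equity via CAPM: Re = 1.7% + 1.39 × 4.1% = 7.3990%.
Cost of preferred: Rp = 6.61 / 72.13 = 9.1640%.
Market value of equity E = 34.69 × 13.58m = 471.0902m.
Total capital V = 471.0902 + 110.2 + 20.3 + 32 = 633.5902.
Equity: weight = 471.0902/633.5902 = 0.7435; cost = 7.399%.
Preferred: weight = 110.2/633.5902 = 0.1739; cost = 9.164%.
Convertible notes (debt portion): weight = 20.3/633.5902 = 0.0320; after-tax cost = 3.7% × (1 − 19%) = 2.9970%.
Revolver drawn: weight = 32/633.5902 = 0.0505; after-tax cost = 7% × (1 − 19%) = 5.6700%.
WACC = 0.7435 × 7.3990% + 0.1739 × 9.1640% + 0.0320 × 2.9970% + 0.0505 × 5.6700% = 7.4776%.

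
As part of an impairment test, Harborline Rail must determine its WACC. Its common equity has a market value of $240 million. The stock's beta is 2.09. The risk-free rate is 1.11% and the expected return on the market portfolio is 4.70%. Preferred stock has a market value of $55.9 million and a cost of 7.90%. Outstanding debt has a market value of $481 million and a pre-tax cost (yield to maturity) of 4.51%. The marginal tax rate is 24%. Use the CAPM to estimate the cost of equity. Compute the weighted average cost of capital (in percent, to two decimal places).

Market risk premium = 4.7% − 1.11% = 3.59%.
Cost of equity via CAPM: Re = 1.11% + 2.09 × 3.59% = 8.6131%.
Total capital V = 240 + 55.9 + 481 = 776.9.
Equity: weight = 240/776.9 = 0.3089; cost = 8.6131%.
Preferred: weight = 55.9/776.9 = 0.0720; cost = 7.9%.
Debt: weight = 481/776.9 = 0.6191; after-tax cost = 4.51% × (1 − 24%) = 3.4276%.
WACC = 0.3089 × 8.6131% + 0.0720 × 7.9000% + 0.6191 × 3.4276% = 5.3513%.

5.35%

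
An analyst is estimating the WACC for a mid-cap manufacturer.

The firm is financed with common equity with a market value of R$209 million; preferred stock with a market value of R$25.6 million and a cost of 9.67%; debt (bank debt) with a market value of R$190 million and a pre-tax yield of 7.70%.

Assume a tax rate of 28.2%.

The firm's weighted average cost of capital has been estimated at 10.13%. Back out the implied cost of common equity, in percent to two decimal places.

14.37%

Total capital V = 209 + 25.6 + 190 = 424.6.
Equity weight = 209/424.6 = 0.4922.
Preferred weight = 25.6/424.6 = 0.0603.
Bank debt weight = 190/424.6 = 0.4475.
Debt contribution = 0.4475 × 7.7% × (1 − 28.2%) = 2.4739%.
Preferred contribution = 0.0603 × 9.67% = 0.5830%.
Required equity contribution = 10.13% − 3.0570% = 7.0730%.
Re = 7.0730% / 0.4922 = 14.3694%.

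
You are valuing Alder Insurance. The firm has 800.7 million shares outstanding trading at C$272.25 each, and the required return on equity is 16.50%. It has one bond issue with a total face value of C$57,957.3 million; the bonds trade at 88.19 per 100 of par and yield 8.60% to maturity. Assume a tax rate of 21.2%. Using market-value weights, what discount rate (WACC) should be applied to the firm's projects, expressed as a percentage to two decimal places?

14.65%

Market value of equity E = 272.25 × 800.7m = 217990.575m. Market value of debt D = 57957.3m × 88.19/100 = 51112.54287m.
Total capital V = 217990.575 + 51112.54287 = 269103.11787.
Equity: weight = 217990.575/269103.11787 = 0.8101; cost = 16.5%.
Bonds outstanding: weight = 51112.54287/269103.11787 = 0.1899; after-tax cost = 8.6% × (1 − 21.2%) = 6.7768%.
WACC = 0.8101 × 16.5000% + 0.1899 × 6.7768% = 14.6532%.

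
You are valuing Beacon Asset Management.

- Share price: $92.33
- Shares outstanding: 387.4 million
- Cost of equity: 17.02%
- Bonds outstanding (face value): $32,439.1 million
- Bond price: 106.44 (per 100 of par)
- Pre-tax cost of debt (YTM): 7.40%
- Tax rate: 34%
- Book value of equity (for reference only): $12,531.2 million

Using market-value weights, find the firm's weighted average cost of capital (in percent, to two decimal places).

11.06%

Market value of equity E = 92.33 × 387.4m = 35768.642m. Market value of debt D = 32439.1m × 106.44/100 = 34528.17804m.
Total capital V = 35768.642 + 34528.17804 = 70296.82004.
Equity: weight = 35768.642/70296.82004 = 0.5088; cost = 17.02%.
Bonds outstanding: weight = 34528.17804/70296.82004 = 0.4912; after-tax cost = 7.4% × (1 − 34%) = 4.8840%.
WACC = 0.5088 × 17.0200% + 0.4912 × 4.8840% = 11.0591%.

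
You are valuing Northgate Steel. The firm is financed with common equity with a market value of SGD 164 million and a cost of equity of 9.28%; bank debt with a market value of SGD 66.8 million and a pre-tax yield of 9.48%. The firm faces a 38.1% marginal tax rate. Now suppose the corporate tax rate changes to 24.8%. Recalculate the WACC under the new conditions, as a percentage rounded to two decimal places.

8.66%

After the change:
Total capital V = 164 + 66.8 = 230.8.
Equity: weight = 164/230.8 = 0.7106; cost = 9.28%.
Bank debt: weight = 66.8/230.8 = 0.2894; after-tax cost = 9.48% × (1 − 24.8%) = 7.1290%.
WACC = 0.7106 × 9.2800% + 0.2894 × 7.1290% = 8.6574%.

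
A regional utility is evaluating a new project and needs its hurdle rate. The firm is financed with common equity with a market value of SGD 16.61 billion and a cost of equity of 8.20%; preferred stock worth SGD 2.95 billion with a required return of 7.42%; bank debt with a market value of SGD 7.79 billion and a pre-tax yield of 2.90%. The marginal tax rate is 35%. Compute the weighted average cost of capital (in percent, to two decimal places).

6.32%

Total capital V = 16.61 + 2.95 + 7.79 = 27.35.
Equity: weight = 16.61/27.35 = 0.6073; cost = 8.2%.
Preferred: weight = 2.95/27.35 = 0.1079; cost = 7.42%.
Bank debt: weight = 7.79/27.35 = 0.2848; after-tax cost = 2.9% × (1 − 35%) = 1.8850%.
WACC = 0.6073 × 8.2000% + 0.1079 × 7.4200% + 0.2848 × 1.8850% = 6.3172%.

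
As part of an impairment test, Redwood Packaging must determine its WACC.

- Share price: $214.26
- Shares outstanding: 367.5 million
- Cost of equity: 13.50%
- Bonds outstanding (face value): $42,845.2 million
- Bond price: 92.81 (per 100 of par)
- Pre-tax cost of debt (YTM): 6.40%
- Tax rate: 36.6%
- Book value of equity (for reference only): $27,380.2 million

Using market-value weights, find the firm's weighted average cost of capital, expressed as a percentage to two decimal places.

10.33%

Market value of equity E = 214.26 × 367.5m = 78740.55m. Market value of debt D = 42845.2m × 92.81/100 = 39764.63012m.
Total capital V = 78740.55 + 39764.63012 = 118505.18012.
Equity: weight = 78740.55/118505.18012 = 0.6644; cost = 13.5%.
Bonds outstanding: weight = 39764.63012/118505.18012 = 0.3356; after-tax cost = 6.4% × (1 − 36.6%) = 4.0576%.
WACC = 0.6644 × 13.5000% + 0.3356 × 4.0576% = 10.3316%.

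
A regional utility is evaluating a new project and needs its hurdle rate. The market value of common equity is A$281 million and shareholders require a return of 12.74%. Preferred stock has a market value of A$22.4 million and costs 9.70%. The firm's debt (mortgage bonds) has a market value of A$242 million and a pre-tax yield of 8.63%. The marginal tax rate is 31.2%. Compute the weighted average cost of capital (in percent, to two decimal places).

9.60%

Total capital V = 281 + 22.4 + 242 = 545.4.
Equity: weight = 281/545.4 = 0.5152; cost = 12.74%.
Preferred: weight = 22.4/545.4 = 0.0411; cost = 9.7%.
Mortgage bonds: weight = 242/545.4 = 0.4437; after-tax cost = 8.63% × (1 − 31.2%) = 5.9374%.
WACC = 0.5152 × 12.7400% + 0.0411 × 9.7000% + 0.4437 × 5.9374% = 9.5968%.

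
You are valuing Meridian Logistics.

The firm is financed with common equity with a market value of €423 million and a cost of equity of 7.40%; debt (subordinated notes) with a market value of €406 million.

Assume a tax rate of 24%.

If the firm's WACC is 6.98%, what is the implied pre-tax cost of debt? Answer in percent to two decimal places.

Total capital V = 423 + 406 = 829.
Equity weight = 423/829 = 0.5103.
Subordinated notes weight = 406/829 = 0.4897.
Equity contribution = 0.5103 × 7.4% = 3.7759%.
Remaining for debt = 6.98% − 3.7759% = 3.2041%.
Rd × (1 − 24%) × 0.4897 = 3.2041%  ⇒  Rd = 8.6084%.

8.61%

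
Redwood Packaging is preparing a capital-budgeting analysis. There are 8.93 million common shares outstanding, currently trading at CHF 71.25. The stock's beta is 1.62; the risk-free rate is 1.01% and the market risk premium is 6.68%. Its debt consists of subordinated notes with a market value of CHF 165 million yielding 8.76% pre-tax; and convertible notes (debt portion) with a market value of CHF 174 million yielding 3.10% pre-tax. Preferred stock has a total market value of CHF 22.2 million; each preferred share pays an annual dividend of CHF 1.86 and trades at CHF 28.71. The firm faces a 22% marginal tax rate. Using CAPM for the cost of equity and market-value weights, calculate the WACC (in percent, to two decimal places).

9.24%

Cost of equity via CAPM: Re = 1.01% + 1.62 × 6.68% = 11.8316%.
Cost of preferred: Rp = 1.86 / 28.71 = 6.4786%.
Market value of equity E = 71.25 × 8.93m = 636.2625m.
Total capital V = 636.2625 + 22.2 + 165 + 174 = 997.4625.
Equity: weight = 636.2625/997.4625 = 0.6379; cost = 11.8316%.
Preferred: weight = 22.2/997.4625 = 0.0223; cost = 6.4786%.
Subordinated notes: weight = 165/997.4625 = 0.1654; after-tax cost = 8.76% × (1 − 22%) = 6.8328%.
Convertible notes (debt portion): weight = 174/997.4625 = 0.1744; after-tax cost = 3.1% × (1 − 22%) = 2.4180%.
WACC = 0.6379 × 11.8316% + 0.0223 × 6.4786% + 0.1654 × 6.8328% + 0.1744 × 2.4180% = 9.2434%.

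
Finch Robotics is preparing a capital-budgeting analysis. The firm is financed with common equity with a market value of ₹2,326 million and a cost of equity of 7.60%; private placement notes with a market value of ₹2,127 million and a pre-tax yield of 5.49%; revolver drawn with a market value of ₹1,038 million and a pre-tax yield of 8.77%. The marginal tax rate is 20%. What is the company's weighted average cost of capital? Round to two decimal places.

6.25%

Total capital V = 2326 + 2127 + 1038 = 5491.
Equity: weight = 2326/5491 = 0.4236; cost = 7.6%.
Private placement notes: weight = 2127/5491 = 0.3874; after-tax cost = 5.49% × (1 − 20%) = 4.3920%.
Revolver drawn: weight = 1038/5491 = 0.1890; after-tax cost = 8.77% × (1 − 20%) = 7.0160%.
WACC = 0.4236 × 7.6000% + 0.3874 × 4.3920% + 0.1890 × 7.0160% = 6.2469%.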